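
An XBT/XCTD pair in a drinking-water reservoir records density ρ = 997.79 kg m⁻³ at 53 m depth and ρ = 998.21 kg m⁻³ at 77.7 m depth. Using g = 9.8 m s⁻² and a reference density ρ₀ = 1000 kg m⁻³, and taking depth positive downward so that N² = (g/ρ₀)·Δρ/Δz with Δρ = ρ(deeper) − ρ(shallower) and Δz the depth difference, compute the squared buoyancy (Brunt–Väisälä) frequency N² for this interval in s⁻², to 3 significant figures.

1.67 × 10⁻⁴ s⁻²

Δρ = 998.21 − 997.79 = 0.42 kg m⁻³ over Δz = 77.7 − 53 = 24.7 m.
N² = (9.8/1000) × (0.42/24.7) = 1.6664 × 10⁻⁴ s⁻² ≈ 1.67 × 10⁻⁴ s⁻².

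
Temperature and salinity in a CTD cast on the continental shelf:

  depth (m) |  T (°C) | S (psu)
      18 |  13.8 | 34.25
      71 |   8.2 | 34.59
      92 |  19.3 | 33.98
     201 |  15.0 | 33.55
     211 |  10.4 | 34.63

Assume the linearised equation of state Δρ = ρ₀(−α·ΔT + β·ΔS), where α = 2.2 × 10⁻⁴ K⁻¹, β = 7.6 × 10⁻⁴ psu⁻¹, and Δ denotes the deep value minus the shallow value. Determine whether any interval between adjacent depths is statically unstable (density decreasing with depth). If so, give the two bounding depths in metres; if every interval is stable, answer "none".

Evaluate Δρ/ρ₀ = −αΔT + βΔS across each adjacent pair:
  18–71 m: −αΔT+βΔS = −(2.2 × 10⁻⁴)(-5.6)+(7.6 × 10⁻⁴)(+0.34) = 1.5 × 10⁻³ → stable
  71–92 m: −αΔT+βΔS = −(2.2 × 10⁻⁴)(+11.1)+(7.6 × 10⁻⁴)(-0.61) = -2.9 × 10⁻³ → UNSTABLE
  92–201 m: −αΔT+βΔS = −(2.2 × 10⁻⁴)(-4.3)+(7.6 × 10⁻⁴)(-0.43) = 6.2 × 10⁻⁴ → stable
  201–211 m: −αΔT+βΔS = −(2.2 × 10⁻⁴)(-4.6)+(7.6 × 10⁻⁴)(+1.08) = 1.8 × 10⁻³ → stable
The 71–92 m interval has Δρ < 0: lighter water underlies denser water.

71–92 m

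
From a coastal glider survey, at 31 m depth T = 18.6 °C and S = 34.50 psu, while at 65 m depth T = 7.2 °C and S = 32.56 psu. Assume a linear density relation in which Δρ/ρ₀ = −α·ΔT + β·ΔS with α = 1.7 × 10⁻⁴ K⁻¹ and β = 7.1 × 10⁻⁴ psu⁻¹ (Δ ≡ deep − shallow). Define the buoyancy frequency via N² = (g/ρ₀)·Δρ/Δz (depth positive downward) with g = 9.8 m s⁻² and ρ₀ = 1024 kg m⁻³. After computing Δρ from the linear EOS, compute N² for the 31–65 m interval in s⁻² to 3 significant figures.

1.62 × 10⁻⁴ s⁻²

ΔT = -11.4 K, ΔS = -1.94 psu (deep − shallow).
Δρ/ρ₀ = −αΔT + βΔS = 1.938 × 10⁻³ − 1.3774 × 10⁻³ = 5.606 × 10⁻⁴, so Δρ ≈ 0.5741 kg m⁻³.
N² = (g/ρ₀)·Δρ/Δz = g·(Δρ/ρ₀)/Δz = 9.8 × 5.606 × 10⁻⁴ / 34 = 1.6158 × 10⁻⁴ s⁻² ≈ 1.62 × 10⁻⁴ s⁻².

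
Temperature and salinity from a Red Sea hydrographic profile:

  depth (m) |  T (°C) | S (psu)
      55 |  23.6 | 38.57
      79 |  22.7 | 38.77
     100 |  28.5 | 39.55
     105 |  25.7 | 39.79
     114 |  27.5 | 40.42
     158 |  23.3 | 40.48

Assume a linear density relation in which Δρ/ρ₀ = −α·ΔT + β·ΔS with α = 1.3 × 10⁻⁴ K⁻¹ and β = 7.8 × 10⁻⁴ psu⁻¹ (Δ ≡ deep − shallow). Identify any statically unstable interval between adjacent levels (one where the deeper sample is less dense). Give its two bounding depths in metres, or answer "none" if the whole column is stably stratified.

79–100 m

Evaluate Δρ/ρ₀ = −αΔT + βΔS across each adjacent pair:
  55–79 m: −αΔT+βΔS = −(1.3 × 10⁻⁴)(-0.9)+(7.8 × 10⁻⁴)(+0.20) = 2.7 × 10⁻⁴ → stable
  79–100 m: −αΔT+βΔS = −(1.3 × 10⁻⁴)(+5.8)+(7.8 × 10⁻⁴)(+0.78) = -1.5 × 10⁻⁴ → UNSTABLE
  100–105 m: −αΔT+βΔS = −(1.3 × 10⁻⁴)(-2.8)+(7.8 × 10⁻⁴)(+0.24) = 5.5 × 10⁻⁴ → stable
  105–114 m: −αΔT+βΔS = −(1.3 × 10⁻⁴)(+1.8)+(7.8 × 10⁻⁴)(+0.63) = 2.6 × 10⁻⁴ → stable
  114–158 m: −αΔT+βΔS = −(1.3 × 10⁻⁴)(-4.2)+(7.8 × 10⁻⁴)(+0.06) = 5.9 × 10⁻⁴ → stable
The 79–100 m interval has Δρ < 0: lighter water underlies denser water.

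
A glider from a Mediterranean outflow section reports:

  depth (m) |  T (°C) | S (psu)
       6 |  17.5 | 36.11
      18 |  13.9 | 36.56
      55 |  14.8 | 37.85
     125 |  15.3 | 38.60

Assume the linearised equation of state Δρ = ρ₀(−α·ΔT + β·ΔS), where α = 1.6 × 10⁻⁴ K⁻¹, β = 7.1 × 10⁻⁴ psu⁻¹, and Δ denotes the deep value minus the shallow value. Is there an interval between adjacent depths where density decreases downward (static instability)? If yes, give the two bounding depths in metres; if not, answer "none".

none

Evaluate Δρ/ρ₀ = −αΔT + βΔS across each adjacent pair:
  6–18 m: −αΔT+βΔS = −(1.6 × 10⁻⁴)(-3.6)+(7.1 × 10⁻⁴)(+0.45) = 9.0 × 10⁻⁴ → stable
  18–55 m: −αΔT+βΔS = −(1.6 × 10⁻⁴)(+0.9)+(7.1 × 10⁻⁴)(+1.29) = 7.7 × 10⁻⁴ → stable
  55–125 m: −αΔT+βΔS = −(1.6 × 10⁻⁴)(+0.5)+(7.1 × 10⁻⁴)(+0.75) = 4.5 × 10⁻⁴ → stable
Every interval has Δρ > 0: the column is stably stratified throughout.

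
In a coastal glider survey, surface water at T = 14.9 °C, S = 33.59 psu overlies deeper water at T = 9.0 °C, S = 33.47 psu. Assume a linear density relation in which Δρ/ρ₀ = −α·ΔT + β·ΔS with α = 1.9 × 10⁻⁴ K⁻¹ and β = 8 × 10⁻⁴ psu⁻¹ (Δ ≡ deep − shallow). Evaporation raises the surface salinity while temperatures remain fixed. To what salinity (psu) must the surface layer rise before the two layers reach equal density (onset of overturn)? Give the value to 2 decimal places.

Neutral buoyancy requires −α(T_deep − T_surf) + β(S_deep − S_surf′) = 0.
S_surf′ = S_deep − (α/β)·ΔT = 33.47 − (1.9 × 10⁻⁴/8 × 10⁻⁴)·(-5.9) = 34.8712 psu.
Increase required: 34.8712 − 33.59 = 1.2812 psu.

34.87 psu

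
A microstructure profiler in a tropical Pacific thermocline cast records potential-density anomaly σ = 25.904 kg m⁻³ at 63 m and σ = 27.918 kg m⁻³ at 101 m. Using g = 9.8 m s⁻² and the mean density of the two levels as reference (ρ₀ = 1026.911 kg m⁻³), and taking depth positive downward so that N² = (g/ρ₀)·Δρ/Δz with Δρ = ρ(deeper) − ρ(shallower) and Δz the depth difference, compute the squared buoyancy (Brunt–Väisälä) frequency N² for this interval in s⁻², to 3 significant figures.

5.06 × 10⁻⁴ s⁻²

Δρ = 1027.918 − 1025.904 = 2.014 kg m⁻³ over Δz = 101 − 63 = 38 m.
N² = (9.8/1026.911) × (2.014/38) = 5.0579 × 10⁻⁴ s⁻² ≈ 5.06 × 10⁻⁴ s⁻².
N² > 0, so the interval is statically stable.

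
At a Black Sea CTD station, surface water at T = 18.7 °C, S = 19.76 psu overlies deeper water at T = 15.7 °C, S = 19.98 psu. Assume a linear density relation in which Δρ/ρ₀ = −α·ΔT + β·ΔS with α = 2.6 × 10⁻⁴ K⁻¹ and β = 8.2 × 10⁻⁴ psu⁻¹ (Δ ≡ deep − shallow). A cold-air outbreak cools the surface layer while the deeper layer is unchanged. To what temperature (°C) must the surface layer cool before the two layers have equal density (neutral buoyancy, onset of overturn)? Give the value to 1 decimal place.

15.0 °C

Neutral buoyancy requires Δρ = 0, i.e. −α(T_deep − T_surf′) + β(S_deep − S_surf) = 0.
T_surf′ = T_deep − (β/α)·ΔS = 15.7 − (8.2 × 10⁻⁴/2.6 × 10⁻⁴)·(+0.22) = 15.006 °C.
Cooling required: 18.7 − (15.006) = 3.694 °C.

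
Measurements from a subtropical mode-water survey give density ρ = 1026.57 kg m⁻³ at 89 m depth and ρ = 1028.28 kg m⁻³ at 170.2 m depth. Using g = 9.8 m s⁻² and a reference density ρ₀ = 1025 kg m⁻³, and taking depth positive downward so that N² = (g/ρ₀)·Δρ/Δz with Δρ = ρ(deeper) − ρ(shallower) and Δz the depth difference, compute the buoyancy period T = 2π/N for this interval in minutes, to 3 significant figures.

7.38 min

Δρ = 1028.28 − 1026.57 = 1.71 kg m⁻³ over Δz = 170.2 − 89 = 81.2 m.
N² = (9.8/1025) × (1.71/81.2) = 2.0135 × 10⁻⁴ s⁻².
N = √(2.0135 × 10⁻⁴) = 0.014190 rad s⁻¹, so T = 2π/N = 442.79 s = 7.3798 min ≈ 7.38 min.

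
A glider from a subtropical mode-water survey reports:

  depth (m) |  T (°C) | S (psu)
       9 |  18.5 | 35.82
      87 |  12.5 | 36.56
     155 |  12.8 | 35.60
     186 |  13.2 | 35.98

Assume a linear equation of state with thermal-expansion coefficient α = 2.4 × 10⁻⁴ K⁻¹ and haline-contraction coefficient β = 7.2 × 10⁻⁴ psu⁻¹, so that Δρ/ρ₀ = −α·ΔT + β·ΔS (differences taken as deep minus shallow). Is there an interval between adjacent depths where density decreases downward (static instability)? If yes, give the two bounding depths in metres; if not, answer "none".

Evaluate Δρ/ρ₀ = −αΔT + βΔS across each adjacent pair:
  9–87 m: −αΔT+βΔS = −(2.4 × 10⁻⁴)(-6.0)+(7.2 × 10⁻⁴)(+0.74) = 2.0 × 10⁻³ → stable
  87–155 m: −αΔT+βΔS = −(2.4 × 10⁻⁴)(+0.3)+(7.2 × 10⁻⁴)(-0.96) = -7.6 × 10⁻⁴ → UNSTABLE
  155–186 m: −αΔT+βΔS = −(2.4 × 10⁻⁴)(+0.4)+(7.2 × 10⁻⁴)(+0.38) = 1.8 × 10⁻⁴ → stable
The 87–155 m interval has Δρ < 0: lighter water underlies denser water.

87–155 m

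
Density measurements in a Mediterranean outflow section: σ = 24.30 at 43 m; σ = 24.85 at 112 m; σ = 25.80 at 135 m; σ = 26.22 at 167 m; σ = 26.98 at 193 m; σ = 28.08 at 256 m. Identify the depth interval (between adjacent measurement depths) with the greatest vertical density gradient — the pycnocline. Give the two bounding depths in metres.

112–135 m

Compute the density gradient over each adjacent pair:
  43–112 m: Δρ/Δz = 0.55/69 = 8.0 × 10⁻³ kg m⁻⁴
  112–135 m: Δρ/Δz = 0.95/23 = 0.041 kg m⁻⁴
  135–167 m: Δρ/Δz = 0.42/32 = 0.013 kg m⁻⁴
  167–193 m: Δρ/Δz = 0.76/26 = 0.029 kg m⁻⁴
  193–256 m: Δρ/Δz = 1.10/63 = 0.017 kg m⁻⁴
The largest gradient is in the 112–135 m interval — the pycnocline.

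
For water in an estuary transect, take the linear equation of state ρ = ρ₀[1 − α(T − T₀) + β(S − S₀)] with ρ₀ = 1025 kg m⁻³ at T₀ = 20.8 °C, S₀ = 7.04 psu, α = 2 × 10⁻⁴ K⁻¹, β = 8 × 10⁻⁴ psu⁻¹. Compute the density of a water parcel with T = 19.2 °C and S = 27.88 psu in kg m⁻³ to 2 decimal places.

1042.42 kg m⁻³

T − T₀ = -1.6 K, S − S₀ = +20.84 psu.
Bracket = 1 − α·(-1.6) + β·(+20.84) = 1 + (0.016992) = 1.0169920.
ρ = 1025 × 1.0169920 = 1042.42 kg m⁻³.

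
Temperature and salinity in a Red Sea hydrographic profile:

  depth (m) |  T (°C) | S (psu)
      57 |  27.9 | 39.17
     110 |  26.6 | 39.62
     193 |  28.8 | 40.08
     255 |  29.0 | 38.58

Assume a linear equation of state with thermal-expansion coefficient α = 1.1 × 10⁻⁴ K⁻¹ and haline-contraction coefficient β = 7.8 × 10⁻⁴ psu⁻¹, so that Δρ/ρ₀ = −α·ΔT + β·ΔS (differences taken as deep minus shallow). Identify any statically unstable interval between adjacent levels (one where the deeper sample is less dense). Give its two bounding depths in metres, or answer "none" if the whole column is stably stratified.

193–255 m

Evaluate Δρ/ρ₀ = −αΔT + βΔS across each adjacent pair:
  57–110 m: −αΔT+βΔS = −(1.1 × 10⁻⁴)(-1.3)+(7.8 × 10⁻⁴)(+0.45) = 4.9 × 10⁻⁴ → stable
  110–193 m: −αΔT+βΔS = −(1.1 × 10⁻⁴)(+2.2)+(7.8 × 10⁻⁴)(+0.46) = 1.2 × 10⁻⁴ → stable
  193–255 m: −αΔT+βΔS = −(1.1 × 10⁻⁴)(+0.2)+(7.8 × 10⁻⁴)(-1.50) = -1.2 × 10⁻³ → UNSTABLE
The 193–255 m interval has Δρ < 0: lighter water underlies denser water.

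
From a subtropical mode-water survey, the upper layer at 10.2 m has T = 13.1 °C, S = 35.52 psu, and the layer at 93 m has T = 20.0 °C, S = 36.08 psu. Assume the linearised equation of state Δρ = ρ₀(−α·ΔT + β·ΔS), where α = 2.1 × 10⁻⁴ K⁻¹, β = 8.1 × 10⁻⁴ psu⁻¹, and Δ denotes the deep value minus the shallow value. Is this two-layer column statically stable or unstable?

unstable

ΔT = 20.0 − 13.1 = +6.9 K and ΔS = 36.08 − 35.52 = +0.56 psu (deep − shallow).
−αΔT = -1.449 × 10⁻³; βΔS = 4.536 × 10⁻⁴; sum Δρ/ρ₀ = -9.954 × 10⁻⁴.
Δρ/ρ₀ < 0, so Δρ < 0: deeper water is lighter → statically unstable; the column would overturn.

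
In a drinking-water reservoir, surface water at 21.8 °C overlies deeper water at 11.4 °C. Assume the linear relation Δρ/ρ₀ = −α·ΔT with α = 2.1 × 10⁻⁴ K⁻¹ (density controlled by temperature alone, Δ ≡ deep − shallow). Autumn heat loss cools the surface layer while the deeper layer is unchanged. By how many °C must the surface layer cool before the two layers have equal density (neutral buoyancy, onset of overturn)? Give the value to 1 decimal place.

With temperature the only control, equal density requires T_surf′ = T_deep.
T_surf′ = 11.4 °C.
Cooling required: 21.8 − 11.4 = 10.4 °C.

10.4 °C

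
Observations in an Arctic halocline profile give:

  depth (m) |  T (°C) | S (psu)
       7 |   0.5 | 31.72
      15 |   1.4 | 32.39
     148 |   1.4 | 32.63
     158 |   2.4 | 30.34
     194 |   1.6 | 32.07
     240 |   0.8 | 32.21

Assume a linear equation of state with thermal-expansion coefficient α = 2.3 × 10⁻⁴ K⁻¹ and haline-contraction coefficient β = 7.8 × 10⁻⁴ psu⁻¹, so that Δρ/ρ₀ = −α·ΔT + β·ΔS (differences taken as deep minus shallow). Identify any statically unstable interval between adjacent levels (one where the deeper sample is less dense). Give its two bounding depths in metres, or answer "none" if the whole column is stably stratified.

148–158 m

Evaluate Δρ/ρ₀ = −αΔT + βΔS across each adjacent pair:
  7–15 m: −αΔT+βΔS = −(2.3 × 10⁻⁴)(+0.9)+(7.8 × 10⁻⁴)(+0.67) = 3.2 × 10⁻⁴ → stable
  15–148 m: −αΔT+βΔS = −(2.3 × 10⁻⁴)(+0.0)+(7.8 × 10⁻⁴)(+0.24) = 1.9 × 10⁻⁴ → stable
  148–158 m: −αΔT+βΔS = −(2.3 × 10⁻⁴)(+1.0)+(7.8 × 10⁻⁴)(-2.29) = -2.0 × 10⁻³ → UNSTABLE
  158–194 m: −αΔT+βΔS = −(2.3 × 10⁻⁴)(-0.8)+(7.8 × 10⁻⁴)(+1.73) = 1.5 × 10⁻³ → stable
  194–240 m: −αΔT+βΔS = −(2.3 × 10⁻⁴)(-0.8)+(7.8 × 10⁻⁴)(+0.14) = 2.9 × 10⁻⁴ → stable
The 148–158 m interval has Δρ < 0: lighter water underlies denser water.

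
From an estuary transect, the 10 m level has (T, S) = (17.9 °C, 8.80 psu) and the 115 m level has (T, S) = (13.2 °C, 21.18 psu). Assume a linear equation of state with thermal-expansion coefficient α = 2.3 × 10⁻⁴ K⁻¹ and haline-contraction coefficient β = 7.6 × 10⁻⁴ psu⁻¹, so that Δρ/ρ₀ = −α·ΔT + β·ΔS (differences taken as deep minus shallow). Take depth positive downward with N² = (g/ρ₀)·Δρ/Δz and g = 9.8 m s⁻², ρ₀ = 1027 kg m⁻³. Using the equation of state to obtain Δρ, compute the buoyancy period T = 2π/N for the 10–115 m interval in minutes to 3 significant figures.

3.35 min

ΔT = -4.7 K, ΔS = +12.38 psu (deep − shallow).
Δρ/ρ₀ = −αΔT + βΔS = 1.081 × 10⁻³ + 9.4088 × 10⁻³ = 0.0104898, so Δρ ≈ 10.77 kg m⁻³.
N² = (g/ρ₀)·Δρ/Δz = g·(Δρ/ρ₀)/Δz = 9.8 × 0.0104898 / 105 = 9.7905 × 10⁻⁴ s⁻².
N = √(9.7905 × 10⁻⁴) = 0.031290 rad s⁻¹ → T = 2π/N = 200.80 s = 3.3467 min ≈ 3.35 min.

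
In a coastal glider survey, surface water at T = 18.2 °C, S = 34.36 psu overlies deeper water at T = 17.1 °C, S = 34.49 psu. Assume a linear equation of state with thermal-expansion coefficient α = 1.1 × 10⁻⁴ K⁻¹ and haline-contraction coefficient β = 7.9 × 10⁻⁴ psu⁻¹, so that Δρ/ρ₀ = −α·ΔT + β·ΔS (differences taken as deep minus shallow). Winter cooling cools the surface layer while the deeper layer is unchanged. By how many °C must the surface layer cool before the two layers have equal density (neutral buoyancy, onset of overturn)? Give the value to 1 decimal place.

2.0 °C

Neutral buoyancy requires Δρ = 0, i.e. −α(T_deep − T_surf′) + β(S_deep − S_surf) = 0.
T_surf′ = T_deep − (β/α)·ΔS = 17.1 − (7.9 × 10⁻⁴/1.1 × 10⁻⁴)·(+0.13) = 16.166 °C.
Cooling required: 18.2 − (16.166) = 2.034 °C.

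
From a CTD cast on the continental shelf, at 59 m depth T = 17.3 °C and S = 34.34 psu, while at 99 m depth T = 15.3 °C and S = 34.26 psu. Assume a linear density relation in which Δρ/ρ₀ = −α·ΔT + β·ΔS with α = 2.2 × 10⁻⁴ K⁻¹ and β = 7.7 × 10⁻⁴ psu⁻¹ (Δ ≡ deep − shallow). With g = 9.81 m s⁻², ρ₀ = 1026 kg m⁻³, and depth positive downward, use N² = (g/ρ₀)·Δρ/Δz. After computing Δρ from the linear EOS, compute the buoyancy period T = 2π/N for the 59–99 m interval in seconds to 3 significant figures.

ΔT = -2.0 K, ΔS = -0.08 psu (deep − shallow).
Δρ/ρ₀ = −αΔT + βΔS = 4.40 × 10⁻⁴ − 6.16 × 10⁻⁵ = 3.784 × 10⁻⁴, so Δρ ≈ 0.3882 kg m⁻³.
N² = (g/ρ₀)·Δρ/Δz = g·(Δρ/ρ₀)/Δz = 9.81 × 3.784 × 10⁻⁴ / 40 = 9.2803 × 10⁻⁵ s⁻².
N = √(9.2803 × 10⁻⁵) = 9.6334 × 10⁻³ rad s⁻¹ → T = 2π/N = 652.23 s ≈ 652 s.

652 s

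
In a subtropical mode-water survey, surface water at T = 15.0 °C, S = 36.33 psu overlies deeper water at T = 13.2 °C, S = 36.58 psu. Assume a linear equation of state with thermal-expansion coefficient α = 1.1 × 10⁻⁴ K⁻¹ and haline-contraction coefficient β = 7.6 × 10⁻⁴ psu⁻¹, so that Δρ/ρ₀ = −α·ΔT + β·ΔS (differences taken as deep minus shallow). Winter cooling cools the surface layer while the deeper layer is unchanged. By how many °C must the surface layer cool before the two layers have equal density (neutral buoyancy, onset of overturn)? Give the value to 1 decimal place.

3.5 °C

Neutral buoyancy requires Δρ = 0, i.e. −α(T_deep − T_surf′) + β(S_deep − S_surf) = 0.
T_surf′ = T_deep − (β/α)·ΔS = 13.2 − (7.6 × 10⁻⁴/1.1 × 10⁻⁴)·(+0.25) = 11.473 °C.
Cooling required: 15.0 − (11.473) = 3.527 °C.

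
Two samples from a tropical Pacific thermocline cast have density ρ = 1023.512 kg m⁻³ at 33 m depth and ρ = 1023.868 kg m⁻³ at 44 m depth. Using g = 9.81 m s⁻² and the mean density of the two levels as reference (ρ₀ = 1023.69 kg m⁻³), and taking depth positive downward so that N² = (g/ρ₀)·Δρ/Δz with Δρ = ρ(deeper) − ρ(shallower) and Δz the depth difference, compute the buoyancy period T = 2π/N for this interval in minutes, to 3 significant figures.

5.95 min

Δρ = 1023.868 − 1023.512 = 0.356 kg m⁻³ over Δz = 44 − 33 = 11 m.
N² = (9.81/1023.69) × (0.356/11) = 3.1014 × 10⁻⁴ s⁻².
N = √(3.1014 × 10⁻⁴) = 0.017611 rad s⁻¹, so T = 2π/N = 356.78 s = 5.9463 min ≈ 5.95 min.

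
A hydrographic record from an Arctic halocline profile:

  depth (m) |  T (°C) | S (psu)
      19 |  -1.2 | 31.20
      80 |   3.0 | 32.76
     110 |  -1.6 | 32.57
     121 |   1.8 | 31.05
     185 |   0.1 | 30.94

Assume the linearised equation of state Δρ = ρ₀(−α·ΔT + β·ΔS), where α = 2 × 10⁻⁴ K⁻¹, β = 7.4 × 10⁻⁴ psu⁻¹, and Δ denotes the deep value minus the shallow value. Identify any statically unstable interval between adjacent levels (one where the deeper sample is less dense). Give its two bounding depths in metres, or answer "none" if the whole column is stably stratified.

Evaluate Δρ/ρ₀ = −αΔT + βΔS across each adjacent pair:
  19–80 m: −αΔT+βΔS = −(2 × 10⁻⁴)(+4.2)+(7.4 × 10⁻⁴)(+1.56) = 3.1 × 10⁻⁴ → stable
  80–110 m: −αΔT+βΔS = −(2 × 10⁻⁴)(-4.6)+(7.4 × 10⁻⁴)(-0.19) = 7.8 × 10⁻⁴ → stable
  110–121 m: −αΔT+βΔS = −(2 × 10⁻⁴)(+3.4)+(7.4 × 10⁻⁴)(-1.52) = -1.8 × 10⁻³ → UNSTABLE
  121–185 m: −αΔT+βΔS = −(2 × 10⁻⁴)(-1.7)+(7.4 × 10⁻⁴)(-0.11) = 2.6 × 10⁻⁴ → stable
The 110–121 m interval has Δρ < 0: lighter water underlies denser water.

110–121 m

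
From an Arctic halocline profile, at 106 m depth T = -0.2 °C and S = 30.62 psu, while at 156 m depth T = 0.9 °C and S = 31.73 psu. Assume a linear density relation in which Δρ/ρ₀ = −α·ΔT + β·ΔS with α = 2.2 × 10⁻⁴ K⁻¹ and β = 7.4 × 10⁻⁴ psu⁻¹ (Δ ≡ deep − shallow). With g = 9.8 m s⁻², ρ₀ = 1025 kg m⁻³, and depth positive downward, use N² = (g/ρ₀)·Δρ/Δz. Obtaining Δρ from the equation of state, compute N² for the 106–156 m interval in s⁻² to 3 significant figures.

1.14 × 10⁻⁴ s⁻²

ΔT = +1.1 K, ΔS = +1.11 psu (deep − shallow).
Δρ/ρ₀ = −αΔT + βΔS = -2.42 × 10⁻⁴ + 8.214 × 10⁻⁴ = 5.794 × 10⁻⁴, so Δρ ≈ 0.5939 kg m⁻³.
N² = (g/ρ₀)·Δρ/Δz = g·(Δρ/ρ₀)/Δz = 9.8 × 5.794 × 10⁻⁴ / 50 = 1.1356 × 10⁻⁴ s⁻² ≈ 1.14 × 10⁻⁴ s⁻².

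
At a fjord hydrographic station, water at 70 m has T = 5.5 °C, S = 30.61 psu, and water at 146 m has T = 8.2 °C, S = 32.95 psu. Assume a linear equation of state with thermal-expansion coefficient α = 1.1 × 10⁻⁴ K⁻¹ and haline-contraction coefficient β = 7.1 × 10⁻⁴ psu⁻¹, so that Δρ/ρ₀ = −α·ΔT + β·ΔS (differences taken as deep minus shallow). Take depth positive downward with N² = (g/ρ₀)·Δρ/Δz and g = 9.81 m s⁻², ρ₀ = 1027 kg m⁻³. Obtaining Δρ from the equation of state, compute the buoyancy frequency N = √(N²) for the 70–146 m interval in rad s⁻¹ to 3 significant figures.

0.0133 rad s⁻¹

ΔT = +2.7 K, ΔS = +2.34 psu (deep − shallow).
Δρ/ρ₀ = −αΔT + βΔS = -2.97 × 10⁻⁴ + 1.6614 × 10⁻³ = 1.3644 × 10⁻³, so Δρ ≈ 1.401 kg m⁻³.
N² = (g/ρ₀)·Δρ/Δz = g·(Δρ/ρ₀)/Δz = 9.81 × 1.3644 × 10⁻³ / 76 = 1.7612 × 10⁻⁴ s⁻².
N = √(1.7612 × 10⁻⁴) = 0.013271 rad s⁻¹ ≈ 0.0133 rad s⁻¹.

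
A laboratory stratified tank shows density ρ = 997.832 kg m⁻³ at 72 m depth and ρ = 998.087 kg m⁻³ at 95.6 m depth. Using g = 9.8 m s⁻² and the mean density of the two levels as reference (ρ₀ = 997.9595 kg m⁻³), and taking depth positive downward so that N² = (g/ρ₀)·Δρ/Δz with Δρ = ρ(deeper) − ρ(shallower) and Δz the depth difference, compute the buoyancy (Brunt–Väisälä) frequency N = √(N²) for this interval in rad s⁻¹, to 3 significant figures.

0.0103 rad s⁻¹

Δρ = 998.087 − 997.832 = 0.255 kg m⁻³ over Δz = 95.6 − 72 = 23.6 m.
N² = (9.8/997.9595) × (0.255/23.6) = 1.0611 × 10⁻⁴ s⁻².
N = √(1.0611 × 10⁻⁴) = 0.010301 rad s⁻¹ ≈ 0.0103 rad s⁻¹.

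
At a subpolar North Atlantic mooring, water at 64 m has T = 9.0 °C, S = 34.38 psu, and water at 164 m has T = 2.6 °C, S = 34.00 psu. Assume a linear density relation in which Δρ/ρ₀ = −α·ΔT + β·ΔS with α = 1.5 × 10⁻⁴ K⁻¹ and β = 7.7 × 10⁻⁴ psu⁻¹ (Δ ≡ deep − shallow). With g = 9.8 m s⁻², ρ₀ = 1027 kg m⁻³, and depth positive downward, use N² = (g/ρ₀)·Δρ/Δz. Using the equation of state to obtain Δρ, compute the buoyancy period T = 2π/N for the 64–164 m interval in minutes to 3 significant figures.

ΔT = -6.4 K, ΔS = -0.38 psu (deep − shallow).
Δρ/ρ₀ = −αΔT + βΔS = 9.60 × 10⁻⁴ − 2.926 × 10⁻⁴ = 6.674 × 10⁻⁴, so Δρ ≈ 0.6854 kg m⁻³.
N² = (g/ρ₀)·Δρ/Δz = g·(Δρ/ρ₀)/Δz = 9.8 × 6.674 × 10⁻⁴ / 100 = 6.5405 × 10⁻⁵ s⁻².
N = √(6.5405 × 10⁻⁵) = 8.0873 × 10⁻³ rad s⁻¹ → T = 2π/N = 776.92 s = 12.949 min ≈ 12.9 min.

12.9 min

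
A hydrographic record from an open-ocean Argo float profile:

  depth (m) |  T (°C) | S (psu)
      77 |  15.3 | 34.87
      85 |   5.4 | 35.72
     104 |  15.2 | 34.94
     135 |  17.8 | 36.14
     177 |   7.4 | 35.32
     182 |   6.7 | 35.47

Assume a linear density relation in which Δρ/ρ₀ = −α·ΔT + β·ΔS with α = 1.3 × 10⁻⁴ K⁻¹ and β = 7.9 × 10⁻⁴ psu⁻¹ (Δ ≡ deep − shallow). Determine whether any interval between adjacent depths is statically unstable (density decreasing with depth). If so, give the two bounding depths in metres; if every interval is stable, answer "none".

85–104 m

Evaluate Δρ/ρ₀ = −αΔT + βΔS across each adjacent pair:
  77–85 m: −αΔT+βΔS = −(1.3 × 10⁻⁴)(-9.9)+(7.9 × 10⁻⁴)(+0.85) = 2.0 × 10⁻³ → stable
  85–104 m: −αΔT+βΔS = −(1.3 × 10⁻⁴)(+9.8)+(7.9 × 10⁻⁴)(-0.78) = -1.9 × 10⁻³ → UNSTABLE
  104–135 m: −αΔT+βΔS = −(1.3 × 10⁻⁴)(+2.6)+(7.9 × 10⁻⁴)(+1.20) = 6.1 × 10⁻⁴ → stable
  135–177 m: −αΔT+βΔS = −(1.3 × 10⁻⁴)(-10.4)+(7.9 × 10⁻⁴)(-0.82) = 7.0 × 10⁻⁴ → stable
  177–182 m: −αΔT+βΔS = −(1.3 × 10⁻⁴)(-0.7)+(7.9 × 10⁻⁴)(+0.15) = 2.1 × 10⁻⁴ → stable
The 85–104 m interval has Δρ < 0: lighter water underlies denser water.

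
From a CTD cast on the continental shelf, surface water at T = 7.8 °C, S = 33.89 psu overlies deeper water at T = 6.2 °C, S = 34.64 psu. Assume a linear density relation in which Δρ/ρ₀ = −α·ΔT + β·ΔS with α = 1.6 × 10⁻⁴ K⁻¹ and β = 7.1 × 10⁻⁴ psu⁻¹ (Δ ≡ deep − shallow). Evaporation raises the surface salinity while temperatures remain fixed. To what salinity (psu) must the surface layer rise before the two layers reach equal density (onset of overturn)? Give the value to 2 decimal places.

35.00 psu

Neutral buoyancy requires −α(T_deep − T_surf) + β(S_deep − S_surf′) = 0.
S_surf′ = S_deep − (α/β)·ΔT = 34.64 − (1.6 × 10⁻⁴/7.1 × 10⁻⁴)·(-1.6) = 35.0006 psu.
Increase required: 35.0006 − 33.89 = 1.1106 psu.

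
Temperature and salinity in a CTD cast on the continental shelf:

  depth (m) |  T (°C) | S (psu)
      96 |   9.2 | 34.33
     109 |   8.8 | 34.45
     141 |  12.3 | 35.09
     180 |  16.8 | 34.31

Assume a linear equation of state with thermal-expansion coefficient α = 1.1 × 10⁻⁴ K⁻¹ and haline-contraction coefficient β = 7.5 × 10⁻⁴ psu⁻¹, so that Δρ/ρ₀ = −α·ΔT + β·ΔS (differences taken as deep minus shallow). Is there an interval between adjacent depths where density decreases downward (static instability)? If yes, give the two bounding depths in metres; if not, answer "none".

Evaluate Δρ/ρ₀ = −αΔT + βΔS across each adjacent pair:
  96–109 m: −αΔT+βΔS = −(1.1 × 10⁻⁴)(-0.4)+(7.5 × 10⁻⁴)(+0.12) = 1.3 × 10⁻⁴ → stable
  109–141 m: −αΔT+βΔS = −(1.1 × 10⁻⁴)(+3.5)+(7.5 × 10⁻⁴)(+0.64) = 9.5 × 10⁻⁵ → stable
  141–180 m: −αΔT+βΔS = −(1.1 × 10⁻⁴)(+4.5)+(7.5 × 10⁻⁴)(-0.78) = -1.1 × 10⁻³ → UNSTABLE
The 141–180 m interval has Δρ < 0: lighter water underlies denser water.

141–180 m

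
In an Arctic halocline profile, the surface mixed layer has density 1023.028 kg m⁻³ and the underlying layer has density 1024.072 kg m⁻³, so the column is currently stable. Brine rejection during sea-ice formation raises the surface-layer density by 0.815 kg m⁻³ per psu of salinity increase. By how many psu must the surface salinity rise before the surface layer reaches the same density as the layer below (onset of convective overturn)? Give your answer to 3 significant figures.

Density deficit of the surface layer: 1024.072 − 1023.028 = 1.044 kg m⁻³.
Required change = 1.044 / 0.815 = 1.28 psu.

1.28 psu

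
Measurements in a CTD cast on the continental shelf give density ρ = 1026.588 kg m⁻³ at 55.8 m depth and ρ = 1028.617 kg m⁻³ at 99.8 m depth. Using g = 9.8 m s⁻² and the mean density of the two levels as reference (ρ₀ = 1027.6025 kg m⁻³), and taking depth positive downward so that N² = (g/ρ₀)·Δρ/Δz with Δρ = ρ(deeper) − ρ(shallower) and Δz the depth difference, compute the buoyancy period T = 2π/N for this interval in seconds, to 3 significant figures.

Δρ = 1028.617 − 1026.588 = 2.029 kg m⁻³ over Δz = 99.8 − 55.8 = 44 m.
N² = (9.8/1027.6025) × (2.029/44) = 4.3977 × 10⁻⁴ s⁻².
N = √(4.3977 × 10⁻⁴) = 0.020971 rad s⁻¹, so T = 2π/N = 299.61 s ≈ 300 s.
Since Δρ > 0 the layer is stably stratified.

300 s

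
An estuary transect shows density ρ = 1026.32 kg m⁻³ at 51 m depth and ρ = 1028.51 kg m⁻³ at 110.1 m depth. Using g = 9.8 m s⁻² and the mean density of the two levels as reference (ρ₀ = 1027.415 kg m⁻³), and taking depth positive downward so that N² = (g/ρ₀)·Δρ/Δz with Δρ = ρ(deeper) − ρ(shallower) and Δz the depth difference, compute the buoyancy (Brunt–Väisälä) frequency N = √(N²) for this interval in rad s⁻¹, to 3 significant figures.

Δρ = 1028.51 − 1026.32 = 2.19 kg m⁻³ over Δz = 110.1 − 51 = 59.1 m.
N² = (9.8/1027.415) × (2.19/59.1) = 3.5346 × 10⁻⁴ s⁻².
N = √(3.5346 × 10⁻⁴) = 0.018801 rad s⁻¹ ≈ 0.0188 rad s⁻¹.
N² > 0, so the interval is statically stable.

0.0188 rad s⁻¹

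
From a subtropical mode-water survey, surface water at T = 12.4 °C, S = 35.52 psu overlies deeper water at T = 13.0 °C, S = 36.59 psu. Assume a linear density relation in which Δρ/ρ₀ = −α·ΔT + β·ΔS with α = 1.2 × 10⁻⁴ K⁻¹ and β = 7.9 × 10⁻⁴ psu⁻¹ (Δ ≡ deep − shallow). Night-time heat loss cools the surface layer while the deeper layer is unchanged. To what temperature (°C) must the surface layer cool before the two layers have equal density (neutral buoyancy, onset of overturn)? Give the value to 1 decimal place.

Neutral buoyancy requires Δρ = 0, i.e. −α(T_deep − T_surf′) + β(S_deep − S_surf) = 0.
T_surf′ = T_deep − (β/α)·ΔS = 13.0 − (7.9 × 10⁻⁴/1.2 × 10⁻⁴)·(+1.07) = 5.956 °C.
Cooling required: 12.4 − (5.956) = 6.444 °C.

6.0 °C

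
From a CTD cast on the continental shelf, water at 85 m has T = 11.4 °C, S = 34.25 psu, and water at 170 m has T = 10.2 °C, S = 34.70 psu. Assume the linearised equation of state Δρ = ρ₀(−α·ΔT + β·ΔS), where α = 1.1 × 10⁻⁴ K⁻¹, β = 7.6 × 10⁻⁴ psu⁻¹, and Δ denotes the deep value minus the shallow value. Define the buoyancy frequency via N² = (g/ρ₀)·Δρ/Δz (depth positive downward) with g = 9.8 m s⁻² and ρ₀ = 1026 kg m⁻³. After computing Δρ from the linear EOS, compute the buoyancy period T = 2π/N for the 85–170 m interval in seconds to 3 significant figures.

850 s

ΔT = -1.2 K, ΔS = +0.45 psu (deep − shallow).
Δρ/ρ₀ = −αΔT + βΔS = 1.32 × 10⁻⁴ + 3.42 × 10⁻⁴ = 4.74 × 10⁻⁴, so Δρ ≈ 0.4863 kg m⁻³.
N² = (g/ρ₀)·Δρ/Δz = g·(Δρ/ρ₀)/Δz = 9.8 × 4.74 × 10⁻⁴ / 85 = 5.4649 × 10⁻⁵ s⁻².
N = √(5.4649 × 10⁻⁵) = 7.3925 × 10⁻³ rad s⁻¹ → T = 2π/N = 849.94 s ≈ 850 s.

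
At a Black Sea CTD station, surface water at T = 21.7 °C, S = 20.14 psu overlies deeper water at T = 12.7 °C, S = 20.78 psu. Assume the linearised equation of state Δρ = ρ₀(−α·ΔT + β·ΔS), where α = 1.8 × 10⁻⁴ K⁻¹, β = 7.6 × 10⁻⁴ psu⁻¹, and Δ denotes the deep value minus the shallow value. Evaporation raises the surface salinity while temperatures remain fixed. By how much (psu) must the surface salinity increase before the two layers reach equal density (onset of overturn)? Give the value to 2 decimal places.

Neutral buoyancy requires −α(T_deep − T_surf) + β(S_deep − S_surf′) = 0.
S_surf′ = S_deep − (α/β)·ΔT = 20.78 − (1.8 × 10⁻⁴/7.6 × 10⁻⁴)·(-9.0) = 22.9116 psu.
Increase required: 22.9116 − 20.14 = 2.7716 psu.

2.77 psu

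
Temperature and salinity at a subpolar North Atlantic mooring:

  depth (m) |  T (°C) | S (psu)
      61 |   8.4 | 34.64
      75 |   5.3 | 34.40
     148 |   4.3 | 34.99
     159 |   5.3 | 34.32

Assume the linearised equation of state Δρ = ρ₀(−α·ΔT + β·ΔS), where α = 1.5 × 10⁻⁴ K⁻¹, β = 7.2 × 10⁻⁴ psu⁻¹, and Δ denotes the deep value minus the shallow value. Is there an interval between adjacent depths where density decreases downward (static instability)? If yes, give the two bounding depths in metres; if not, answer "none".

Evaluate Δρ/ρ₀ = −αΔT + βΔS across each adjacent pair:
  61–75 m: −αΔT+βΔS = −(1.5 × 10⁻⁴)(-3.1)+(7.2 × 10⁻⁴)(-0.24) = 2.9 × 10⁻⁴ → stable
  75–148 m: −αΔT+βΔS = −(1.5 × 10⁻⁴)(-1.0)+(7.2 × 10⁻⁴)(+0.59) = 5.7 × 10⁻⁴ → stable
  148–159 m: −αΔT+βΔS = −(1.5 × 10⁻⁴)(+1.0)+(7.2 × 10⁻⁴)(-0.67) = -6.3 × 10⁻⁴ → UNSTABLE
The 148–159 m interval has Δρ < 0: lighter water underlies denser water.

148–159 m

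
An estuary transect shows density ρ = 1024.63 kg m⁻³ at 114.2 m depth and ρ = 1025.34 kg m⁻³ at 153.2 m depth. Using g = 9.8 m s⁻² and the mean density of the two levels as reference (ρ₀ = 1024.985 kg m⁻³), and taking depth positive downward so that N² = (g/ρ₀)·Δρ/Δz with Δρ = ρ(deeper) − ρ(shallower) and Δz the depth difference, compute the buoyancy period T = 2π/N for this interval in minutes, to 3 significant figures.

7.94 min

Δρ = 1025.34 − 1024.63 = 0.71 kg m⁻³ over Δz = 153.2 − 114.2 = 39 m.
N² = (9.8/1024.985) × (0.71/39) = 1.7406 × 10⁻⁴ s⁻².
N = √(1.7406 × 10⁻⁴) = 0.013193 rad s⁻¹, so T = 2π/N = 476.25 s = 7.9375 min ≈ 7.94 min.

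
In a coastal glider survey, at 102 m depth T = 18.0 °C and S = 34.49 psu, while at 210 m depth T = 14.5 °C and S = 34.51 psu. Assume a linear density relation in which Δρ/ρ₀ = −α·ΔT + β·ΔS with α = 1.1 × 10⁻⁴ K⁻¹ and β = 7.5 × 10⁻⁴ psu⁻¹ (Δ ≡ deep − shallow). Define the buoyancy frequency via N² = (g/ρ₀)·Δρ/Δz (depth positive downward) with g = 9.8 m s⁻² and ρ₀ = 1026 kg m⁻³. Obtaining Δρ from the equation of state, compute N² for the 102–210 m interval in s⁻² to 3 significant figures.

3.63 × 10⁻⁵ s⁻²

ΔT = -3.5 K, ΔS = +0.02 psu (deep − shallow).
Δρ/ρ₀ = −αΔT + βΔS = 3.85 × 10⁻⁴ + 1.50 × 10⁻⁵ = 4.00 × 10⁻⁴, so Δρ ≈ 0.4104 kg m⁻³.
N² = (g/ρ₀)·Δρ/Δz = g·(Δρ/ρ₀)/Δz = 9.8 × 4.00 × 10⁻⁴ / 108 = 3.6296 × 10⁻⁵ s⁻² ≈ 3.63 × 10⁻⁵ s⁻².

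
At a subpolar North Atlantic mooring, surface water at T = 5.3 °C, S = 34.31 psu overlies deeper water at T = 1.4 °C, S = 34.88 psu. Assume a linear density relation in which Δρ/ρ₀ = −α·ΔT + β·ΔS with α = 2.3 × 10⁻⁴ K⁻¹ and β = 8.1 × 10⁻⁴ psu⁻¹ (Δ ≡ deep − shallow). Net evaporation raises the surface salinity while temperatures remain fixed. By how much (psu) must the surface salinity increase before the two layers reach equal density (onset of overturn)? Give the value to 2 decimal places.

Neutral buoyancy requires −α(T_deep − T_surf) + β(S_deep − S_surf′) = 0.
S_surf′ = S_deep − (α/β)·ΔT = 34.88 − (2.3 × 10⁻⁴/8.1 × 10⁻⁴)·(-3.9) = 35.9874 psu.
Increase required: 35.9874 − 34.31 = 1.6774 psu.

1.68 psu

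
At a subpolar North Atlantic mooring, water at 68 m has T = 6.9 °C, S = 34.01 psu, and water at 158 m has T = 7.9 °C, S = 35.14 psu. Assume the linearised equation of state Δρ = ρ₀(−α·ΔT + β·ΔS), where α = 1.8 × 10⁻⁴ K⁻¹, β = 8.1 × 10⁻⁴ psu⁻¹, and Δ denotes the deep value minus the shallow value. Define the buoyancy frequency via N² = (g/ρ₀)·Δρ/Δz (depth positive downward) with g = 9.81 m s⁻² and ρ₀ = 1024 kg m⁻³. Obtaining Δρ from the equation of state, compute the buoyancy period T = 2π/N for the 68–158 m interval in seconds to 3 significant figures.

702 s

ΔT = +1.0 K, ΔS = +1.13 psu (deep − shallow).
Δρ/ρ₀ = −αΔT + βΔS = -1.80 × 10⁻⁴ + 9.153 × 10⁻⁴ = 7.353 × 10⁻⁴, so Δρ ≈ 0.7529 kg m⁻³.
N² = (g/ρ₀)·Δρ/Δz = g·(Δρ/ρ₀)/Δz = 9.81 × 7.353 × 10⁻⁴ / 90 = 8.0148 × 10⁻⁵ s⁻².
N = √(8.0148 × 10⁻⁵) = 8.9525 × 10⁻³ rad s⁻¹ → T = 2π/N = 701.84 s ≈ 702 s.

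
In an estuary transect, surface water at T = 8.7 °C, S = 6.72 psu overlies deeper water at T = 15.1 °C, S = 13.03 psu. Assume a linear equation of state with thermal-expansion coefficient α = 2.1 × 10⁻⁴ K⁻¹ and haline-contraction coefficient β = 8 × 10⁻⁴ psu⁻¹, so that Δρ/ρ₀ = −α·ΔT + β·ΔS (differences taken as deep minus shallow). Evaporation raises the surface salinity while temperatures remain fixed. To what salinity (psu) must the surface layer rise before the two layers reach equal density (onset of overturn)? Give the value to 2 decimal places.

11.35 psu

Neutral buoyancy requires −α(T_deep − T_surf) + β(S_deep − S_surf′) = 0.
S_surf′ = S_deep − (α/β)·ΔT = 13.03 − (2.1 × 10⁻⁴/8 × 10⁻⁴)·(+6.4) = 11.3500 psu.
Increase required: 11.3500 − 6.72 = 4.6300 psu.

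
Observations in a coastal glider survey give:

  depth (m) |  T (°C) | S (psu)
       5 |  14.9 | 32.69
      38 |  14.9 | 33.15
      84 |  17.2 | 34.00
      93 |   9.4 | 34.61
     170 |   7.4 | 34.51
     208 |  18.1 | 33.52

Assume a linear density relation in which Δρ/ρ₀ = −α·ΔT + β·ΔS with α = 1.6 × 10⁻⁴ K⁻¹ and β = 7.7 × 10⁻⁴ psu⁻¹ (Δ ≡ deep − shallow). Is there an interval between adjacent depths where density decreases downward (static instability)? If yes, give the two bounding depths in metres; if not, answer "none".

Evaluate Δρ/ρ₀ = −αΔT + βΔS across each adjacent pair:
  5–38 m: −αΔT+βΔS = −(1.6 × 10⁻⁴)(+0.0)+(7.7 × 10⁻⁴)(+0.46) = 3.5 × 10⁻⁴ → stable
  38–84 m: −αΔT+βΔS = −(1.6 × 10⁻⁴)(+2.3)+(7.7 × 10⁻⁴)(+0.85) = 2.9 × 10⁻⁴ → stable
  84–93 m: −αΔT+βΔS = −(1.6 × 10⁻⁴)(-7.8)+(7.7 × 10⁻⁴)(+0.61) = 1.7 × 10⁻³ → stable
  93–170 m: −αΔT+βΔS = −(1.6 × 10⁻⁴)(-2.0)+(7.7 × 10⁻⁴)(-0.10) = 2.4 × 10⁻⁴ → stable
  170–208 m: −αΔT+βΔS = −(1.6 × 10⁻⁴)(+10.7)+(7.7 × 10⁻⁴)(-0.99) = -2.5 × 10⁻³ → UNSTABLE
The 170–208 m interval has Δρ < 0: lighter water underlies denser water.

170–208 m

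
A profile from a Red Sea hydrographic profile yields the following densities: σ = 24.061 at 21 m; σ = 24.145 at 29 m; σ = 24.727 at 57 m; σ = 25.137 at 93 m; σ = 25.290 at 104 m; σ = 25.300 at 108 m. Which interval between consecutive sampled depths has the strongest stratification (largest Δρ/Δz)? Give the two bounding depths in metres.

29–57 m

Compute the density gradient over each adjacent pair:
  21–29 m: Δρ/Δz = 0.084/8 = 0.011 kg m⁻⁴
  29–57 m: Δρ/Δz = 0.582/28 = 0.021 kg m⁻⁴
  57–93 m: Δρ/Δz = 0.410/36 = 0.011 kg m⁻⁴
  93–104 m: Δρ/Δz = 0.153/11 = 0.014 kg m⁻⁴
  104–108 m: Δρ/Δz = 0.010/4 = 2.5 × 10⁻³ kg m⁻⁴
The largest gradient is in the 29–57 m interval — the pycnocline.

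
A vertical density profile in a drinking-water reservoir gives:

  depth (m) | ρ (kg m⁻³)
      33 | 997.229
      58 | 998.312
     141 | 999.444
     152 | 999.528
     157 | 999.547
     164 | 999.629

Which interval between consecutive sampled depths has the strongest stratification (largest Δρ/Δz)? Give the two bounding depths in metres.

Compute the density gradient over each adjacent pair:
  33–58 m: Δρ/Δz = 1.083/25 = 0.043 kg m⁻⁴
  58–141 m: Δρ/Δz = 1.132/83 = 0.014 kg m⁻⁴
  141–152 m: Δρ/Δz = 0.084/11 = 7.6 × 10⁻³ kg m⁻⁴
  152–157 m: Δρ/Δz = 0.019/5 = 3.8 × 10⁻³ kg m⁻⁴
  157–164 m: Δρ/Δz = 0.082/7 = 0.012 kg m⁻⁴
The largest gradient is in the 33–58 m interval — the pycnocline.

33–58 m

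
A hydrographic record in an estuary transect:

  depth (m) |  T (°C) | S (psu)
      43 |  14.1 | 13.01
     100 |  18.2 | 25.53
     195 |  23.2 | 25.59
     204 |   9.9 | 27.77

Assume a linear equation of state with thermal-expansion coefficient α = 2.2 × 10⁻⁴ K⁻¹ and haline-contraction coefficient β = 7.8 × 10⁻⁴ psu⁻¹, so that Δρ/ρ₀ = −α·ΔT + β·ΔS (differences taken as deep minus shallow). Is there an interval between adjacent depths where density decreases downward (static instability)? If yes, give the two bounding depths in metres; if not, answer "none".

Evaluate Δρ/ρ₀ = −αΔT + βΔS across each adjacent pair:
  43–100 m: −αΔT+βΔS = −(2.2 × 10⁻⁴)(+4.1)+(7.8 × 10⁻⁴)(+12.52) = 8.9 × 10⁻³ → stable
  100–195 m: −αΔT+βΔS = −(2.2 × 10⁻⁴)(+5.0)+(7.8 × 10⁻⁴)(+0.06) = -1.1 × 10⁻³ → UNSTABLE
  195–204 m: −αΔT+βΔS = −(2.2 × 10⁻⁴)(-13.3)+(7.8 × 10⁻⁴)(+2.18) = 4.6 × 10⁻³ → stable
The 100–195 m interval has Δρ < 0: lighter water underlies denser water.

100–195 m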